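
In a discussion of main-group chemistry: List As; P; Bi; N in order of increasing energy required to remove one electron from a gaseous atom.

IE₁ increases left→right with effective nuclear charge and decreases top→bottom as the valence shell moves farther out.
All are in group 15, so first ionization energy increases up the group.
So from lowest to highest: Bi < As < P < N.

Bi < As < P < N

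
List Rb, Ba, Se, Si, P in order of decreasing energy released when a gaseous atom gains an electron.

Se, Si, P, Rb, Ba

Si is in period 3, group 14; P is in period 3, group 15; Se is in period 4, group 16; Rb is in period 5, group 1; Ba is in period 6, group 2.
EA tends to increase across a period and decrease down a group, though the pattern is less regular than for IE or radius.
Here both period and group differ, so the two effects have to be weighed against each other.
Rb > Ba: period and group pull opposite ways; the down-group shift dominates (47 vs 14 kJ/mol).
P > Rb: relative to Rb, both the across-period and down-group shifts push P's electron affinity up.
Si > P: this pair runs against the simple trend — see the exception note.
Se > Si: period and group pull opposite ways; the across-period shift dominates (195 vs 134 kJ/mol).
Note the exception: Si has a higher electron affinity than P, contrary to the simple trend — adding an electron to P's half-filled 3p³ is unfavourable, so Si (3p²) has the more exothermic EA.
Approximate values (kJ/mol): Si 134, P 72, Se 195, Rb 47, Ba 14.
So from highest to lowest: Se > Si > P > Rb > Ba.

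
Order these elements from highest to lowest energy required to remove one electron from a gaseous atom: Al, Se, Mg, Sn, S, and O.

O > S > Se > Mg > Sn > Al

O is in period 2, group 16; Mg is in period 3, group 2; Al is in period 3, group 13; S is in period 3, group 16; Se is in period 4, group 16; Sn is in period 5, group 14.
IE₁ increases left→right with effective nuclear charge and decreases top→bottom as the valence shell moves farther out.
These span different periods and groups, so the two trends combine.
Sn > Al: the two effects oppose for this pair; the across-period effect wins (709 vs 578 kJ/mol).
Mg > Sn: the two effects oppose for this pair; the down-group effect wins (738 vs 709 kJ/mol).
Se > Mg: the two effects oppose for this pair; the across-period effect wins (941 vs 738 kJ/mol).
S > Se: they share group 16; the group trend gives S the larger value.
O > S: O sits above S in group 16, so the down-group effect alone puts O higher.
Note the exception: Mg has a higher first ionization energy than Al, contrary to the simple trend — Al's single 3p electron is easier to remove than one from Mg's filled 3s².
For reference (kJ/mol): O 1314, Mg 738, Al 578, S 1000, Se 941, Sn 709.
So from highest to lowest: O > S > Se > Mg > Sn > Al.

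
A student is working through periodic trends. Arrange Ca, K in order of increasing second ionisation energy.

Ca < K

The second ionization energy removes an electron from the +1 ion. For each element: Ca⁺ still has 1 valence electron; K⁺ is the bare [Ar] core.
Breaking into a closed-shell core is much more expensive than removing a leftover valence electron — K has the largest IE_2 here.
Approximate IE_2 values (kJ/mol): Ca 1145, K 3052.
So the second ionization energies run Ca < K.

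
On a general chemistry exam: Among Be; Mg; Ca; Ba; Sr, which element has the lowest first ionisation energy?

Ba

Across a period the outer electron is held more tightly (higher IE₁); down a group it sits in a higher shell, more shielded, and comes off more easily.
All are in group 2, so first ionization energy increases up the group.
The lowest first ionisation energy among these belongs to Ba.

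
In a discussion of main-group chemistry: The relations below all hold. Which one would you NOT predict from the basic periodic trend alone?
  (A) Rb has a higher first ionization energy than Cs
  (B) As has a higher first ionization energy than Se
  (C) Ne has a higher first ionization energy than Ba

(B)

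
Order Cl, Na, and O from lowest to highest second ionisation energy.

Cl, O, Na

IE_2 is the cost of taking one more electron from the +1 cation: Cl⁺ still has 6 valence electrons; Na⁺ is the bare [Ne] core; O⁺ still has 5 valence electrons.
Pulling an electron out of a noble-gas core costs far more than removing a remaining valence electron, so Na sits at the high end of IE_2.
Valence configurations: Cl⁺ [Ne]3s²3p⁴, O⁺ [He]2s²2p³.
The numbers (kJ/mol): Cl 2298, Na 4562, O 3388.
So the second ionization energies run Cl < O < Na.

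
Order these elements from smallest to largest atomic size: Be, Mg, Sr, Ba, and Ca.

Be is in period 2, group 2; Mg is in period 3, group 2; Ca is in period 4, group 2; Sr is in period 5, group 2; Ba is in period 6, group 2.
Atomic radius shrinks across a period as nuclear charge pulls the same shell inward, and grows down a group as new shells are added.
All are in group 2, so atomic radius increases down the group.
So from smallest to largest: Be < Mg < Ca < Sr < Ba.

Be < Mg < Ca < Sr < Ba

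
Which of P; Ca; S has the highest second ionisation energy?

S

IE_2 is the cost of taking one more electron from the +1 cation: P⁺ still has 4 valence electrons; Ca⁺ still has 1 valence electron; S⁺ still has 5 valence electrons.
All are still removing valence electrons, so compare the +1 ions as you would atoms: IE_2 generally rises across a period (higher Z_eff) and falls down a group (larger shell), subject to the usual subshell exceptions.
Valence configurations: P⁺ [Ne]3s²3p², Ca⁺ [Ar]4s¹, S⁺ [Ne]3s²3p³.
The numbers (kJ/mol): P 1907, Ca 1145, S 2252.
Putting it together, IE_2: Ca < P < S.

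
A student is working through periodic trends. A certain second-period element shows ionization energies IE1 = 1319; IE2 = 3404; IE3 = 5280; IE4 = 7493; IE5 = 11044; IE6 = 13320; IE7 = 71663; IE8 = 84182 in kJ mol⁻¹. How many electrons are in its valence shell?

Look for the largest jump between consecutive ionization energies: IE7/IE6 ≈ 5.4, far larger than any earlier ratio.
That jump marks the point where a core electron is being removed. So the atom has 6 valence electrons.

6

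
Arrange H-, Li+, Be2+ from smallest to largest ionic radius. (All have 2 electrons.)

Be2+ < Li+ < H-

All of these have 2 electrons, so size is governed by nuclear charge alone: the more protons, the stronger the pull on the same electron cloud, and the smaller the ion.
Nuclear charges: Be2+ (Z=4), Li+ (Z=3), H- (Z=1).
Smallest to largest: Be2+ < Li+ < H-.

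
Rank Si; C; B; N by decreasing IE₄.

B, N, C, Si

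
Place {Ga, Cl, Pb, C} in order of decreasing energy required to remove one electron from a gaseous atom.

Cl > C > Pb > Ga

C is in period 2, group 14; Cl is in period 3, group 17; Ga is in period 4, group 13; Pb is in period 6, group 14.
First ionization energy rises across a period (greater Z_eff holds electrons more tightly) and falls down a group (valence electrons are farther from the nucleus).
Here both period and group differ, so the two effects have to be weighed against each other.
Pb > Ga: the two effects oppose for this pair; the across-period effect wins (716 vs 579 kJ/mol).
C > Pb: they share group 14; the group trend gives C the larger value.
Cl > C: the two effects oppose for this pair; the across-period effect wins (1251 vs 1086 kJ/mol).
Approximate values (kJ/mol): C 1086, Cl 1251, Ga 579, Pb 716.
So from highest to lowest: Cl > C > Pb > Ga.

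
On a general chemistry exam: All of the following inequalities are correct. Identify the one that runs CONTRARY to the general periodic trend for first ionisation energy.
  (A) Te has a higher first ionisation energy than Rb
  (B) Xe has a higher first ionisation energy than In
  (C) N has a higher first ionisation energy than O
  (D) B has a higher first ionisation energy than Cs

The general trend: first ionisation energy increases across a period and decreases down a group.
(A) Te (period 5, group 16) vs Rb (period 5, group 1): the stated order agrees with the simple trend.
(B) Xe (period 5, group 18) vs In (period 5, group 13): the stated order agrees with the simple trend.
(C) N (period 2, group 15) vs O (period 2, group 16): the stated order contradicts the simple trend.
(D) B (period 2, group 13) vs Cs (period 6, group 1): the stated order agrees with the simple trend.
The exception is (C): pairing an electron in O's 2p⁴ costs repulsion energy, so O ionizes more easily than half-filled N (2p³).

(C)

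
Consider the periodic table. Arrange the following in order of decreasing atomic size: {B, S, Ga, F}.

Ga > S > B > F

Across a period the added protons contract the valence shell; down a group each new principal shell makes the atom larger.
Neither a single period nor a single group — weigh both effects.
B > F: both are in period 2; the period trend gives B the larger value.
S > B: period and group pull opposite ways; the down-group shift dominates (103 vs 85 pm).
Ga > S: relative to S, both the across-period and down-group shifts push Ga's atomic radius up.
Tabulated atomic radius (pm): B 85, F 64, S 103, Ga 124.
So from largest to smallest: Ga > S > B > F.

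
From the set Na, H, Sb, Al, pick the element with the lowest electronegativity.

Electronegativity increases across a period and decreases down a group, tracking effective nuclear charge and atomic size.
Here both period and group differ, so the two effects have to be weighed against each other.
Al > Na: Al lies to the right of Na in period 3, so the across-period effect alone puts Al higher.
Sb > Al: period and group pull opposite ways; the across-period shift dominates (2.05 vs 1.61).
H > Sb: period and group pull opposite ways; the down-group shift dominates (2.20 vs 2.05).
Approximate values (Pauling): H 2.20, Na 0.93, Al 1.61, Sb 2.05.
The lowest electronegativity among these belongs to Na.

Na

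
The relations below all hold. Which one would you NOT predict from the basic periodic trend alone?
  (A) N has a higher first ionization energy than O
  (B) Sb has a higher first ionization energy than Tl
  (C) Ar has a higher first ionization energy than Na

(A)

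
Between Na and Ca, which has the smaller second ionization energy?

Ca

IE_2 is the cost of taking one more electron from the +1 cation: Na⁺ is the bare [Ne] core; Ca⁺ still has 1 valence electron.
Breaking into a closed-shell core is much more expensive than removing a leftover valence electron — Na has the largest IE_2 here.
Tabulated IE_2 (kJ/mol): Na 4562, Ca 1145.
Hence IE_2: Ca < Na.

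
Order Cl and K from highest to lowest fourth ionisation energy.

The fourth ionization energy removes an electron from the +3 ion. For each element: Cl³⁺ still has 4 valence electrons; K³⁺ is already 2 electrons into the core.
Pulling an electron out of a noble-gas core costs far more than removing a remaining valence electron, so K sits at the high end of IE_4.
The numbers (kJ/mol): Cl 5159, K 5877.
Overall IE_4 order: Cl < K.

K > Cl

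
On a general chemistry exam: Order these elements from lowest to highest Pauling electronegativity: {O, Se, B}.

B is in period 2, group 13; O is in period 2, group 16; Se is in period 4, group 16.
Smaller atoms with higher effective nuclear charge are more electronegative.
Here both period and group differ, so the two effects have to be weighed against each other.
Se > B: period and group pull opposite ways; the across-period shift dominates (2.55 vs 2.04).
O > Se: they share group 16; the group trend gives O the larger value.
Tabulated electronegativity (Pauling): B 2.04, O 3.44, Se 2.55.
So from lowest to highest: B < Se < O.

B, Se, O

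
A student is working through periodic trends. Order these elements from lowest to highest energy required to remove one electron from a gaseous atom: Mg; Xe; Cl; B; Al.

Al < Mg < B < Xe < Cl

B is in period 2, group 13; Mg is in period 3, group 2; Al is in period 3, group 13; Cl is in period 3, group 17; Xe is in period 5, group 18.
First ionization energy rises across a period (greater Z_eff holds electrons more tightly) and falls down a group (valence electrons are farther from the nucleus).
Here both period and group differ, so the two effects have to be weighed against each other.
Mg > Al: this pair runs against the simple trend — see the exception note.
B > Mg: both effects reinforce here, so B is clearly the higher of the two.
Xe > B: period and group pull opposite ways; the across-period shift dominates (1170 vs 801 kJ/mol).
Cl > Xe: period and group pull opposite ways; the down-group shift dominates (1251 vs 1170 kJ/mol).
Note the exception: Mg has a higher first ionization energy than Al, contrary to the simple trend — Al's single 3p electron is easier to remove than one from Mg's filled 3s².
Tabulated first ionization energy (kJ/mol): B 801, Mg 738, Al 578, Cl 1251, Xe 1170.
So from lowest to highest: Al < Mg < B < Xe < Cl.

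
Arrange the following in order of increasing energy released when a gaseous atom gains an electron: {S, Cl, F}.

S < F < Cl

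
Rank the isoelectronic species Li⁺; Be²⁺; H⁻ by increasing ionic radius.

Be²⁺ < Li⁺ < H⁻

All of these have 2 electrons, so size is governed by nuclear charge alone: the more protons, the stronger the pull on the same electron cloud, and the smaller the ion.
Nuclear charges: Be²⁺ (Z=4), Li⁺ (Z=3), H⁻ (Z=1).
Smallest to largest: Be²⁺ < Li⁺ < H⁻.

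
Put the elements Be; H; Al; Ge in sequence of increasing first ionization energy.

H is in period 1, group 1; Be is in period 2, group 2; Al is in period 3, group 13; Ge is in period 4, group 14.
Across a period the outer electron is held more tightly (higher IE₁); down a group it sits in a higher shell, more shielded, and comes off more easily.
These sit on a diagonal, where the across-period and down-group effects partly cancel.
Ge > Al: period and group pull opposite ways; the across-period shift dominates (762 vs 578 kJ/mol).
Be > Ge: the two effects oppose for this pair; the down-group effect wins (900 vs 762 kJ/mol).
H > Be: period and group pull opposite ways; the down-group shift dominates (1312 vs 900 kJ/mol).
Tabulated first ionization energy (kJ/mol): H 1312, Be 900, Al 578, Ge 762.
So from lowest to highest: Al < Ge < Be < H.

Al < Ge < Be < H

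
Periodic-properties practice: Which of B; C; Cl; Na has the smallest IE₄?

After 3 electrons have been removed, what remains? B³⁺ is the bare [He] core; C³⁺ still has 1 valence electron; Cl³⁺ still has 4 valence electrons; Na³⁺ is already 2 electrons into the core.
Core electrons are held far more tightly than valence electrons, so Na and B top the IE_4 order.
Valence configurations: C³⁺ [He]2s¹, Cl³⁺ [Ne]3s²3p².
Tabulated IE_4 (kJ/mol): B 25026, C 6223, Cl 5159, Na 9543.
Overall IE_4 order: Cl < C < Na < B.

Cl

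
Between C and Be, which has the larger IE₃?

Be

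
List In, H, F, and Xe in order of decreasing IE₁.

F, H, Xe, In

H is in period 1, group 1; F is in period 2, group 17; In is in period 5, group 13; Xe is in period 5, group 18.
Across a period the outer electron is held more tightly (higher IE₁); down a group it sits in a higher shell, more shielded, and comes off more easily.
Neither a single period nor a single group — weigh both effects.
Xe > In: Xe lies to the right of In in period 5, so the across-period effect alone puts Xe higher.
H > Xe: the two effects oppose for this pair; the down-group effect wins (1312 vs 1170 kJ/mol).
F > H: the two effects oppose for this pair; the across-period effect wins (1681 vs 1312 kJ/mol).
Approximate values (kJ/mol): H 1312, F 1681, In 558, Xe 1170.
So from highest to lowest: F > H > Xe > In.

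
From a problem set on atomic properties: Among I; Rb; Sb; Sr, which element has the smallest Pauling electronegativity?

Rb

EN rises left→right (higher Z_eff, smaller atoms) and falls top→bottom (larger, more shielded atoms).
All lie in period 5, so electronegativity increases left to right.
The smallest Pauling electronegativity among these belongs to Rb.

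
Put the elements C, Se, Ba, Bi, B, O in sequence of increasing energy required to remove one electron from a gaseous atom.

B is in period 2, group 13; C is in period 2, group 14; O is in period 2, group 16; Se is in period 4, group 16; Ba is in period 6, group 2; Bi is in period 6, group 15.
Across a period the outer electron is held more tightly (higher IE₁); down a group it sits in a higher shell, more shielded, and comes off more easily.
Neither a single period nor a single group — weigh both effects.
Bi > Ba: both are in period 6; the period trend gives Bi the larger value.
B > Bi: the two effects oppose for this pair; the down-group effect wins (801 vs 703 kJ/mol).
Se > B: the two effects oppose for this pair; the across-period effect wins (941 vs 801 kJ/mol).
C > Se: the two effects oppose for this pair; the down-group effect wins (1086 vs 941 kJ/mol).
O > C: O lies to the right of C in period 2, so the across-period effect alone puts O higher.
For reference (kJ/mol): B 801, C 1086, O 1314, Se 941, Ba 503, Bi 703.
So from lowest to highest: Ba < Bi < B < Se < C < O.

Ba < Bi < B < Se < C < O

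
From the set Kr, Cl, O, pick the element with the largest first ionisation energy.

Kr

O is in period 2, group 16; Cl is in period 3, group 17; Kr is in period 4, group 18.
Removing the outermost electron gets harder across a period and easier down a group.
These sit on a diagonal, where the across-period and down-group effects partly cancel.
O > Cl: the two effects oppose for this pair; the down-group effect wins (1314 vs 1251 kJ/mol).
Kr > O: period and group pull opposite ways; the across-period shift dominates (1351 vs 1314 kJ/mol).
Approximate values (kJ/mol): O 1314, Cl 1251, Kr 1351.
The largest first ionisation energy among these belongs to Kr.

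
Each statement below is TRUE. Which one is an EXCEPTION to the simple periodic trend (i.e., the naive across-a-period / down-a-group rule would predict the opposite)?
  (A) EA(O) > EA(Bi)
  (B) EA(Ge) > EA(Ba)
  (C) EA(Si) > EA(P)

(C)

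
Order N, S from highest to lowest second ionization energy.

The second ionization energy removes an electron from the +1 ion. For each element: N⁺ still has 4 valence electrons; S⁺ still has 5 valence electrons.
All are still removing valence electrons, so compare the +1 ions as you would atoms: IE_2 generally rises across a period (higher Z_eff) and falls down a group (larger shell), subject to the usual subshell exceptions.
Valence configurations: N⁺ [He]2s²2p², S⁺ [Ne]3s²3p³.
The numbers (kJ/mol): N 2856, S 2252.
Putting it together, IE_2: S < N.

N > S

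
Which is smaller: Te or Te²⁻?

Te

Forming Te²⁻ adds 2 electrons to Te. More electron–electron repulsion in the same shell, with unchanged nuclear charge, lets the cloud expand.
An anion is larger than its parent atom: Te²⁻ > Te.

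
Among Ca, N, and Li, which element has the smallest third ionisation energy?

After 2 electrons have been removed, what remains? Ca²⁺ is the bare [Ar] core; N²⁺ still has 3 valence electrons; Li²⁺ is already 1 electron into the core.
Core electrons are held far more tightly than valence electrons, so Ca and Li top the IE_3 order.
The numbers (kJ/mol): Ca 4912, N 4578, Li 11815.
Hence IE_3: N < Ca < Li.

N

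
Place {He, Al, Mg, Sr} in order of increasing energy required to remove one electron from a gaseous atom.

Sr < Al < Mg < He

He is in period 1, group 18; Mg is in period 3, group 2; Al is in period 3, group 13; Sr is in period 5, group 2.
Removing the outermost electron gets harder across a period and easier down a group.
Neither a single period nor a single group — weigh both effects.
Al > Sr: relative to Sr, both the across-period and down-group shifts push Al's first ionization energy up.
Mg > Al: this pair runs against the simple trend — see the exception note.
He > Mg: relative to Mg, both the across-period and down-group shifts push He's first ionization energy up.
Note the exception: Mg has a higher first ionization energy than Al, contrary to the simple trend — Al's single 3p electron is easier to remove than one from Mg's filled 3s².
Tabulated first ionization energy (kJ/mol): He 2372, Mg 738, Al 578, Sr 550.
So from lowest to highest: Sr < Al < Mg < He.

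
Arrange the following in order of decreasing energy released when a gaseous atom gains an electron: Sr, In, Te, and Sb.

Sr is in period 5, group 2; In is in period 5, group 13; Sb is in period 5, group 15; Te is in period 5, group 16.
Adding an electron releases more energy for atoms nearer the top right (short of the noble gases).
All lie in period 5, so electron affinity increases left to right.
So from highest to lowest: Te > Sb > In > Sr.

Te > Sb > In > Sr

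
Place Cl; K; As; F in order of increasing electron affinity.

Adding an electron releases more energy for atoms nearer the top right (short of the noble gases).
These span different periods and groups, so the two trends combine.
As > K: As lies to the right of K in period 4, so the across-period effect alone puts As higher.
F > As: both effects reinforce here, so F is clearly the higher of the two.
Cl > F: this pair runs against the simple trend — see the exception note.
Note the exception: Cl has a higher electron affinity than F, contrary to the simple trend — F's small 2p subshell makes the incoming electron feel strong e⁻–e⁻ repulsion, so Cl actually releases more energy on gaining an electron.
For reference (kJ/mol): F 328, Cl 349, K 48, As 78.
So from lowest to highest: K < As < F < Cl.

K < As < F < Cl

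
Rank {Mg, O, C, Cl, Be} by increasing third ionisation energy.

Cl < C < O < Mg < Be

IE_3 is the cost of taking one more electron from the +2 cation: Mg²⁺ is the bare [Ne] core; O²⁺ still has 4 valence electrons; C²⁺ still has 2 valence electrons; Cl²⁺ still has 5 valence electrons; Be²⁺ is the bare [He] core.
Core electrons are held far more tightly than valence electrons, so Mg and Be top the IE_3 order.
Valence configurations: O²⁺ [He]2s²2p², C²⁺ [He]2s², Cl²⁺ [Ne]3s²3p³.
Tabulated IE_3 (kJ/mol): Mg 7733, O 5300, C 4620, Cl 3822, Be 14849.
So the third ionization energies run Cl < C < O < Mg < Be.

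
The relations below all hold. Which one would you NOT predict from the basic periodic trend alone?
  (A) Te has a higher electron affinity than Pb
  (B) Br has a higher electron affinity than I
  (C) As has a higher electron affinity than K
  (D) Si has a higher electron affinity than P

(D)

The general trend: electron affinity increases across a period and decreases down a group.
(A) Te (period 5, group 16) vs Pb (period 6, group 14): the stated order agrees with the simple trend.
(B) Br (period 4, group 17) vs I (period 5, group 17): the stated order agrees with the simple trend.
(C) As (period 4, group 15) vs K (period 4, group 1): the stated order agrees with the simple trend.
(D) Si (period 3, group 14) vs P (period 3, group 15): the stated order contradicts the simple trend.
The exception is (D): adding an electron to P's half-filled 3p³ is unfavourable, so Si (3p²) has the more exothermic EA.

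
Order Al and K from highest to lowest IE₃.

IE_3 is the cost of taking one more electron from the +2 cation: Al²⁺ still has 1 valence electron; K²⁺ is already 1 electron into the core.
Core electrons are held far more tightly than valence electrons, so K tops the IE_3 order.
The numbers (kJ/mol): Al 2745, K 4420.
Overall IE_3 order: Al < K.

K > Al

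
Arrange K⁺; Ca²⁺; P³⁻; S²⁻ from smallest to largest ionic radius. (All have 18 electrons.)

Ca²⁺ < K⁺ < S²⁻ < P³⁻

All of these have 18 electrons, so size is governed by nuclear charge alone: the more protons, the stronger the pull on the same electron cloud, and the smaller the ion.
Nuclear charges: Ca²⁺ (Z=20), K⁺ (Z=19), S²⁻ (Z=16), P³⁻ (Z=15).
Smallest to largest: Ca²⁺ < K⁺ < S²⁻ < P³⁻.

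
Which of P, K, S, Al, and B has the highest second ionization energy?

The second ionization energy removes an electron from the +1 ion. For each element: P⁺ still has 4 valence electrons; K⁺ is the bare [Ar] core; S⁺ still has 5 valence electrons; Al⁺ still has 2 valence electrons; B⁺ still has 2 valence electrons.
Pulling an electron out of a noble-gas core costs far more than removing a remaining valence electron, so K sits at the high end of IE_2.
Valence configurations: P⁺ [Ne]3s²3p², S⁺ [Ne]3s²3p³, Al⁺ [Ne]3s², B⁺ [He]2s².
Tabulated IE_2 (kJ/mol): P 1907, K 3052, S 2252, Al 1817, B 2427.
So the second ionization energies run Al < P < S < B < K.

K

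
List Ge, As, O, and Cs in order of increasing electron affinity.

O is in period 2, group 16; Ge is in period 4, group 14; As is in period 4, group 15; Cs is in period 6, group 1.
EA tends to increase across a period and decrease down a group, though the pattern is less regular than for IE or radius.
Here both period and group differ, so the two effects have to be weighed against each other.
As > Cs: both effects reinforce here, so As is clearly the higher of the two.
Ge > As: this pair runs against the simple trend — see the exception note.
O > Ge: both effects reinforce here, so O is clearly the higher of the two.
Note the exception: Ge has a higher electron affinity than As, contrary to the simple trend — adding an electron to As's half-filled 4p³ is unfavourable, so Ge (4p²) has the more exothermic EA.
Tabulated electron affinity (kJ/mol): O 141, Ge 119, As 78, Cs 46.
So from lowest to highest: Cs < As < Ge < O.

Cs < As < Ge < O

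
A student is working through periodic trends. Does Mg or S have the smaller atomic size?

S

Mg is in period 3, group 2; S is in period 3, group 16.
Radius decreases left→right (rising Z_eff, same n) and increases top→bottom (higher n).
All lie in period 3, so atomic radius increases right to left.
So S has the smaller atomic size (S < Mg).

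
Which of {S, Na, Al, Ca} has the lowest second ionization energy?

Ca

After 1 electron has been removed, what remains? S⁺ still has 5 valence electrons; Na⁺ is the bare [Ne] core; Al⁺ still has 2 valence electrons; Ca⁺ still has 1 valence electron.
Core electrons are held far more tightly than valence electrons, so Na tops the IE_2 order.
Valence configurations: S⁺ [Ne]3s²3p³, Al⁺ [Ne]3s², Ca⁺ [Ar]4s¹.
The numbers (kJ/mol): S 2252, Na 4562, Al 1817, Ca 1145.
Overall IE_2 order: Ca < Al < S < Na.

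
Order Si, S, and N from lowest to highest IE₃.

IE_3 is the cost of taking one more electron from the +2 cation: Si²⁺ still has 2 valence electrons; S²⁺ still has 4 valence electrons; N²⁺ still has 3 valence electrons.
All are still removing valence electrons, so compare the +2 ions as you would atoms: IE_3 generally rises across a period (higher Z_eff) and falls down a group (larger shell), subject to the usual subshell exceptions.
Valence configurations: Si²⁺ [Ne]3s², S²⁺ [Ne]3s²3p², N²⁺ [He]2s²2p¹.
Approximate IE_3 values (kJ/mol): Si 3232, S 3357, N 4578.
Hence IE_3: Si < S < N.

Si < S < N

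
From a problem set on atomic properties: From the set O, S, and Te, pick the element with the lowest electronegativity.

O is in period 2, group 16; S is in period 3, group 16; Te is in period 5, group 16.
Smaller atoms with higher effective nuclear charge are more electronegative.
All are in group 16, so electronegativity increases up the group.
The lowest electronegativity among these belongs to Te.

Te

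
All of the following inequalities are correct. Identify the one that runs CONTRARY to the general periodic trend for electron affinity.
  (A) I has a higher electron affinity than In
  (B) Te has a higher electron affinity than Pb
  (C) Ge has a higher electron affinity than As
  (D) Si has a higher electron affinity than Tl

The general trend: electron affinity increases across a period and decreases down a group.
(A) I (period 5, group 17) vs In (period 5, group 13): the stated order agrees with the simple trend.
(B) Te (period 5, group 16) vs Pb (period 6, group 14): the stated order agrees with the simple trend.
(C) Ge (period 4, group 14) vs As (period 4, group 15): the stated order contradicts the simple trend.
(D) Si (period 3, group 14) vs Tl (period 6, group 13): the stated order agrees with the simple trend.
The exception is (C): adding an electron to As's half-filled 4p³ is unfavourable, so Ge (4p²) has the more exothermic EA.

(C)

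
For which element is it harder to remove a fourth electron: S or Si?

The fourth ionization energy removes an electron from the +3 ion. For each element: S³⁺ still has 3 valence electrons; Si³⁺ still has 1 valence electron.
All are still removing valence electrons, so compare the +3 ions as you would atoms: IE_4 generally rises across a period (higher Z_eff) and falls down a group (larger shell), subject to the usual subshell exceptions.
Valence configurations: S³⁺ [Ne]3s²3p¹, Si³⁺ [Ne]3s¹.
Approximate IE_4 values (kJ/mol): S 4556, Si 4356.
Overall IE_4 order: Si < S.

S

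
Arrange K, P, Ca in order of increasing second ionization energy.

Ca < P < K

After 1 electron has been removed, what remains? K⁺ is the bare [Ar] core; P⁺ still has 4 valence electrons; Ca⁺ still has 1 valence electron.
Breaking into a closed-shell core is much more expensive than removing a leftover valence electron — K has the largest IE_2 here.
Valence configurations: P⁺ [Ne]3s²3p², Ca⁺ [Ar]4s¹.
Approximate IE_2 values (kJ/mol): K 3052, P 1907, Ca 1145.
Hence IE_2: Ca < P < K.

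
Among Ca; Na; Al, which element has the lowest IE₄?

Ca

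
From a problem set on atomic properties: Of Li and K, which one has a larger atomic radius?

Li is in period 2, group 1; K is in period 4, group 1.
Radius decreases left→right (rising Z_eff, same n) and increases top→bottom (higher n).
All are in group 1, so atomic radius increases down the group.
So K has the larger atomic radius (K > Li).

K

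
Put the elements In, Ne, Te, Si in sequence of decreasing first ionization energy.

Ne > Te > Si > In

Ne is in period 2, group 18; Si is in period 3, group 14; In is in period 5, group 13; Te is in period 5, group 16.
Across a period the outer electron is held more tightly (higher IE₁); down a group it sits in a higher shell, more shielded, and comes off more easily.
Neither a single period nor a single group — weigh both effects.
Si > In: relative to In, both the across-period and down-group shifts push Si's first ionization energy up.
Te > Si: period and group pull opposite ways; the across-period shift dominates (869 vs 786 kJ/mol).
Ne > Te: relative to Te, both the across-period and down-group shifts push Ne's first ionization energy up.
For reference (kJ/mol): Ne 2081, Si 786, In 558, Te 869.
So from highest to lowest: Ne > Te > Si > In.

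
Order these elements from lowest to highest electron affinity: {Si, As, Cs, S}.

Cs < As < Si < S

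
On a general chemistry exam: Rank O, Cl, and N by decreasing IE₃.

O, N, Cl

IE_3 is the cost of taking one more electron from the +2 cation: O²⁺ still has 4 valence electrons; Cl²⁺ still has 5 valence electrons; N²⁺ still has 3 valence electrons.
All are still removing valence electrons, so compare the +2 ions as you would atoms: IE_3 generally rises across a period (higher Z_eff) and falls down a group (larger shell), subject to the usual subshell exceptions.
Valence configurations: O²⁺ [He]2s²2p², Cl²⁺ [Ne]3s²3p³, N²⁺ [He]2s²2p¹.
Approximate IE_3 values (kJ/mol): O 5300, Cl 3822, N 4578.
Overall IE_3 order: Cl < N < O.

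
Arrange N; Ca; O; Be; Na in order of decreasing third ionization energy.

The third ionization energy removes an electron from the +2 ion. For each element: N²⁺ still has 3 valence electrons; Ca²⁺ is the bare [Ar] core; O²⁺ still has 4 valence electrons; Be²⁺ is the bare [He] core; Na²⁺ is already 1 electron into the core.
Usually core removal costs more than valence removal, but here the competition is close: a tightly held n=2 valence electron can cost more to remove than an n=3 core electron, so the actual values have to decide it.
Valence configurations: N²⁺ [He]2s²2p¹, O²⁺ [He]2s²2p².
The numbers (kJ/mol): N 4578, Ca 4912, O 5300, Be 14849, Na 6910.
Hence IE_3: N < Ca < O < Na < Be.

Be, Na, O, Ca, N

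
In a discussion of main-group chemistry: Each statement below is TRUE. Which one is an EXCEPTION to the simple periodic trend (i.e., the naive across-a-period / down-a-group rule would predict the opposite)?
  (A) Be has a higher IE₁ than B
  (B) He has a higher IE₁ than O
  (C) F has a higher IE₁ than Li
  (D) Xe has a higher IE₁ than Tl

The general trend: IE₁ increases across a period and decreases down a group.
(A) Be (period 2, group 2) vs B (period 2, group 13): the stated order contradicts the simple trend.
(B) He (period 1, group 18) vs O (period 2, group 16): the stated order agrees with the simple trend.
(C) F (period 2, group 17) vs Li (period 2, group 1): the stated order agrees with the simple trend.
(D) Xe (period 5, group 18) vs Tl (period 6, group 13): the stated order agrees with the simple trend.
The exception is (A): removing B's lone 2p electron is easier than breaking Be's filled 2s².

(A)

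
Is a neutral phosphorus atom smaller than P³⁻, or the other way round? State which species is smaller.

P

Forming P³⁻ adds 3 electrons to P. More electron–electron repulsion in the same shell, with unchanged nuclear charge, lets the cloud expand.
An anion is larger than its parent atom: P³⁻ > P.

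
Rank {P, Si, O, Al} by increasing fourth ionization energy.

Si, P, O, Al

IE_4 is the cost of taking one more electron from the +3 cation: P³⁺ still has 2 valence electrons; Si³⁺ still has 1 valence electron; O³⁺ still has 3 valence electrons; Al³⁺ is the bare [Ne] core.
Breaking into a closed-shell core is much more expensive than removing a leftover valence electron — Al has the largest IE_4 here.
Valence configurations: P³⁺ [Ne]3s², Si³⁺ [Ne]3s¹, O³⁺ [He]2s²2p¹.
The numbers (kJ/mol): P 4964, Si 4356, O 7469, Al 11577.
Overall IE_4 order: Si < P < O < Al.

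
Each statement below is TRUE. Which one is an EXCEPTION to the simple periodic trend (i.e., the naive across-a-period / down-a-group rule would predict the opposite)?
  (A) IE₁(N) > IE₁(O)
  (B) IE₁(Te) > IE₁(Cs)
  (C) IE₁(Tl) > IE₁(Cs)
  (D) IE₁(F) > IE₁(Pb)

(A)

The general trend: IE₁ increases across a period and decreases down a group.
(A) N (period 2, group 15) vs O (period 2, group 16): the stated order contradicts the simple trend.
(B) Te (period 5, group 16) vs Cs (period 6, group 1): the stated order agrees with the simple trend.
(C) Tl (period 6, group 13) vs Cs (period 6, group 1): the stated order agrees with the simple trend.
(D) F (period 2, group 17) vs Pb (period 6, group 14): the stated order agrees with the simple trend.
The exception is (A): pairing an electron in O's 2p⁴ costs repulsion energy, so O ionizes more easily than half-filled N (2p³).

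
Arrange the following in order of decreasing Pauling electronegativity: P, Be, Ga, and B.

Be is in period 2, group 2; B is in period 2, group 13; P is in period 3, group 15; Ga is in period 4, group 13.
Atoms toward the upper right of the periodic table pull bonding electrons most strongly.
Here both period and group differ, so the two effects have to be weighed against each other.
Ga > Be: period and group pull opposite ways; the across-period shift dominates (1.81 vs 1.57).
B > Ga: B sits above Ga in group 13, so the down-group effect alone puts B higher.
P > B: period and group pull opposite ways; the across-period shift dominates (2.19 vs 2.04).
Approximate values (Pauling): Be 1.57, B 2.04, P 2.19, Ga 1.81.
So from highest to lowest: P > B > Ga > Be.

P, B, Ga, Be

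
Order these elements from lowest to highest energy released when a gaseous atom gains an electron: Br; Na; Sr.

Na is in period 3, group 1; Br is in period 4, group 17; Sr is in period 5, group 2.
Atoms with high Z_eff and room in the valence shell (especially the halogens) have the most exothermic electron affinities.
Neither a single period nor a single group — weigh both effects.
Na > Sr: the two effects oppose for this pair; the down-group effect wins (53 vs 5 kJ/mol).
Br > Na: period and group pull opposite ways; the across-period shift dominates (325 vs 53 kJ/mol).
Approximate values (kJ/mol): Na 53, Br 325, Sr 5.
So from lowest to highest: Sr < Na < Br.

Sr < Na < Br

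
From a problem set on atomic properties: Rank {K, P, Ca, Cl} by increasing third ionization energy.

P < Cl < K < Ca

Consider each +2 ion: K²⁺ is already 1 electron into the core; P²⁺ still has 3 valence electrons; Ca²⁺ is the bare [Ar] core; Cl²⁺ still has 5 valence electrons.
Pulling an electron out of a noble-gas core costs far more than removing a remaining valence electron, so K and Ca sit at the high end of IE_3.
Valence configurations: P²⁺ [Ne]3s²3p¹, Cl²⁺ [Ne]3s²3p³.
Approximate IE_3 values (kJ/mol): K 4420, P 2914, Ca 4912, Cl 3822.
Hence IE_3: P < Cl < K < Ca.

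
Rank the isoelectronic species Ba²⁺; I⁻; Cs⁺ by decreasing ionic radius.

I⁻, Cs⁺, Ba²⁺

All of these have 54 electrons, so size is governed by nuclear charge alone: the more protons, the stronger the pull on the same electron cloud, and the smaller the ion.
Nuclear charges: Ba²⁺ (Z=56), Cs⁺ (Z=55), I⁻ (Z=53).
Largest to smallest: I⁻ > Cs⁺ > Ba²⁺.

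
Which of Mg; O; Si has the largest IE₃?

Mg

The third ionization energy removes an electron from the +2 ion. For each element: Mg²⁺ is the bare [Ne] core; O²⁺ still has 4 valence electrons; Si²⁺ still has 2 valence electrons.
Pulling an electron out of a noble-gas core costs far more than removing a remaining valence electron, so Mg sits at the high end of IE_3.
Valence configurations: O²⁺ [He]2s²2p², Si²⁺ [Ne]3s².
Tabulated IE_3 (kJ/mol): Mg 7733, O 5300, Si 3232.
So the third ionization energies run Si < O < Mg.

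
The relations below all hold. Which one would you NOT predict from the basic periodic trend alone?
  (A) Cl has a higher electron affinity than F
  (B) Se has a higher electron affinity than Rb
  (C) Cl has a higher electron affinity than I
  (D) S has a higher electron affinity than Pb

The general trend: electron affinity increases across a period and decreases down a group.
(A) Cl (period 3, group 17) vs F (period 2, group 17): the stated order contradicts the simple trend.
(B) Se (period 4, group 16) vs Rb (period 5, group 1): the stated order agrees with the simple trend.
(C) Cl (period 3, group 17) vs I (period 5, group 17): the stated order agrees with the simple trend.
(D) S (period 3, group 16) vs Pb (period 6, group 14): the stated order agrees with the simple trend.
The exception is (A): F's small 2p subshell makes the incoming electron feel strong e⁻–e⁻ repulsion, so Cl actually releases more energy on gaining an electron.

(A)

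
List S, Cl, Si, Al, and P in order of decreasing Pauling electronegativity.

Cl > S > P > Si > Al

Electronegativity increases across a period and decreases down a group, tracking effective nuclear charge and atomic size.
All lie in period 3, so electronegativity increases left to right.
So from highest to lowest: Cl > S > P > Si > Al.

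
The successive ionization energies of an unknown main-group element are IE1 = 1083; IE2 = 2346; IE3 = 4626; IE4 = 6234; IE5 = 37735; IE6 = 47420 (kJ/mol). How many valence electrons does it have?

Look for the largest jump between consecutive ionization energies: IE5/IE4 ≈ 6.1, far larger than any earlier ratio.
That jump marks the point where a core electron is being removed. So the atom has 4 valence electrons.

4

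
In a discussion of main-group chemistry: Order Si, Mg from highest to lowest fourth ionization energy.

Consider each +3 ion: Si³⁺ still has 1 valence electron; Mg³⁺ is already 1 electron into the core.
Pulling an electron out of a noble-gas core costs far more than removing a remaining valence electron, so Mg sits at the high end of IE_4.
Tabulated IE_4 (kJ/mol): Si 4356, Mg 10543.
So the fourth ionization energies run Si < Mg.

Mg > Si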